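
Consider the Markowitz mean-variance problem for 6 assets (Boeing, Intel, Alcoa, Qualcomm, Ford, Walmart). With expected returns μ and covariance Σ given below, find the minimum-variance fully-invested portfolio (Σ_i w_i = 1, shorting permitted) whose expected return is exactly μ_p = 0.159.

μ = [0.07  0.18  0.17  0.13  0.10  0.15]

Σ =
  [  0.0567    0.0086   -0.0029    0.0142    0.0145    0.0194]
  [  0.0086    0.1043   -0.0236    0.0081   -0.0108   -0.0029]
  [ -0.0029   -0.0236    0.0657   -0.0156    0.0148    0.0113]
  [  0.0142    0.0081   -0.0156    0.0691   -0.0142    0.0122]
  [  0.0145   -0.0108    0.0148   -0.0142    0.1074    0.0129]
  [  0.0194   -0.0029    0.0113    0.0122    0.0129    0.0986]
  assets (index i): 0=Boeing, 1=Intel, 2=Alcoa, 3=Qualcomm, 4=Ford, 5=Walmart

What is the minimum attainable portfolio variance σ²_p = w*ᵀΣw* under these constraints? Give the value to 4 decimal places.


p=Σ⁻¹μ = [-0.0716  2.4996  3.7410  2.5037  0.9175  0.7503]
q=Σ⁻¹𝟙 = [9.3064  13.4406  22.1635  17.1632  8.2655  2.9612]
a=μᵀp=1.610661  b=𝟙ᵀp=10.340490  c=𝟙ᵀq=73.300330  D=ac−b²=11.136273
λ₁=(c·0.159−b)/D = (73.300330·0.159−10.340490)/11.136273 = 0.118016
λ₂=(a−b·0.159)/D = (1.610661−10.340490·0.159)/11.136273 = -0.003006
w* = 0.118016·p + -0.003006·q:
  w_0 = 0.118016·-0.0716 + -0.003006·9.3064 = -0.0364  (Boeing)
  w_1 = 0.118016·2.4996 + -0.003006·13.4406 = 0.2546  (Intel)
  w_2 = 0.118016·3.7410 + -0.003006·22.1635 = 0.3749  (Alcoa)
  w_3 = 0.118016·2.5037 + -0.003006·17.1632 = 0.2439  (Qualcomm)
  w_4 = 0.118016·0.9175 + -0.003006·8.2655 = 0.0834  (Ford)
  w_5 = 0.118016·0.7503 + -0.003006·2.9612 = 0.0797  (Walmart)
Σw_i=1.0000  μᵀw=0.1590
σ²=wᵀΣw=λ₁·μ_p+λ₂ = 0.118016·0.159 + -0.003006 = 0.015759 ≈ 0.0158

0.0158


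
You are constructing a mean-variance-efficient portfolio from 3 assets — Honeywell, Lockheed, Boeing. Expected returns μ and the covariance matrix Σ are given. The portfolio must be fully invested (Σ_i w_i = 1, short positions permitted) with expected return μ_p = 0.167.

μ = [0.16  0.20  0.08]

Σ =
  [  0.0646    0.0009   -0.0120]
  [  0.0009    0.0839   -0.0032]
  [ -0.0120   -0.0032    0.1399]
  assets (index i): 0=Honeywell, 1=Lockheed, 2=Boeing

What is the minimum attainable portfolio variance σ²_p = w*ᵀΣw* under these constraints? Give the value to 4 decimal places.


0.0291

p=Σ⁻¹μ = [2.6013  2.3883  0.8496]
q=Σ⁻¹𝟙 = [16.9610  12.0757  8.8790]
a=μᵀp=0.961838  b=𝟙ᵀp=5.839212  c=𝟙ᵀq=37.915666  D=ac−b²=2.372327
λ₁=(c·0.167−b)/D = (37.915666·0.167−5.839212)/2.372327 = 0.207688
λ₂=(a−b·0.167)/D = (0.961838−5.839212·0.167)/2.372327 = -0.005611
w* = 0.207688·p + -0.005611·q:
  w_0 = 0.207688·2.6013 + -0.005611·16.9610 = 0.4451  (Honeywell)
  w_1 = 0.207688·2.3883 + -0.005611·12.0757 = 0.4283  (Lockheed)
  w_2 = 0.207688·0.8496 + -0.005611·8.8790 = 0.1266  (Boeing)
Σw_i=1.0000  μᵀw=0.1670
σ²=wᵀΣw=λ₁·μ_p+λ₂ = 0.207688·0.167 + -0.005611 = 0.029073 ≈ 0.0291


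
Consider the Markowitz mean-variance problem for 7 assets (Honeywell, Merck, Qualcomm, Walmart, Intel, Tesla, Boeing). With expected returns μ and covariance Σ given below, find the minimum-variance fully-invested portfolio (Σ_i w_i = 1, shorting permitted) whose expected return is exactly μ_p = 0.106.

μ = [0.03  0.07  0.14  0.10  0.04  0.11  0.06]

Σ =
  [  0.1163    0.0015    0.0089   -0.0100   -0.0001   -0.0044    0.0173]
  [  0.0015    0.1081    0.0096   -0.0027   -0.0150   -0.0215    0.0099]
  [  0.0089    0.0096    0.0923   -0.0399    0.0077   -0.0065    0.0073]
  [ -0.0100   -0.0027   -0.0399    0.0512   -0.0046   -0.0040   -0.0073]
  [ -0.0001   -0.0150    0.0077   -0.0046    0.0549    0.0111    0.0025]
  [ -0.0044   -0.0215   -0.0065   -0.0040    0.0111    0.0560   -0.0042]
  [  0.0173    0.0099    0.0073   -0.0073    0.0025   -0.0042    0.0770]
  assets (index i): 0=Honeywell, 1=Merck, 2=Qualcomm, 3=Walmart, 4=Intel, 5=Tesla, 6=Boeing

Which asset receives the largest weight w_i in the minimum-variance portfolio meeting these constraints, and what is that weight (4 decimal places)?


Walmart (0.3658)

p=Σ⁻¹μ = [0.4145  1.0335  3.9006  5.5289  0.2284  3.2619  0.8781]
q=Σ⁻¹𝟙 = [9.8353  14.6056  30.3098  51.2493  15.8225  29.1771  11.9623]
a=μᵀp=1.604380  b=𝟙ᵀp=15.245875  c=𝟙ᵀq=162.961952  D=ac−b²=29.016112
λ₁=(c·0.106−b)/D = (162.961952·0.106−15.245875)/29.016112 = 0.069895
λ₂=(a−b·0.106)/D = (1.604380−15.245875·0.106)/29.016112 = -0.000403
w* = 0.069895·p + -0.000403·q:
  w_0 = 0.069895·0.4145 + -0.000403·9.8353 = 0.0250  (Honeywell)
  w_1 = 0.069895·1.0335 + -0.000403·14.6056 = 0.0664  (Merck)
  w_2 = 0.069895·3.9006 + -0.000403·30.3098 = 0.2604  (Qualcomm)
  w_3 = 0.069895·5.5289 + -0.000403·51.2493 = 0.3658  (Walmart)
  w_4 = 0.069895·0.2284 + -0.000403·15.8225 = 0.0096  (Intel)
  w_5 = 0.069895·3.2619 + -0.000403·29.1771 = 0.2162  (Tesla)
  w_6 = 0.069895·0.8781 + -0.000403·11.9623 = 0.0566  (Boeing)
Σw_i=1.0000  μᵀw=0.1060
σ²=wᵀΣw=λ₁·μ_p+λ₂ = 0.069895·0.106 + -0.000403 = 0.007006 ≈ 0.0070


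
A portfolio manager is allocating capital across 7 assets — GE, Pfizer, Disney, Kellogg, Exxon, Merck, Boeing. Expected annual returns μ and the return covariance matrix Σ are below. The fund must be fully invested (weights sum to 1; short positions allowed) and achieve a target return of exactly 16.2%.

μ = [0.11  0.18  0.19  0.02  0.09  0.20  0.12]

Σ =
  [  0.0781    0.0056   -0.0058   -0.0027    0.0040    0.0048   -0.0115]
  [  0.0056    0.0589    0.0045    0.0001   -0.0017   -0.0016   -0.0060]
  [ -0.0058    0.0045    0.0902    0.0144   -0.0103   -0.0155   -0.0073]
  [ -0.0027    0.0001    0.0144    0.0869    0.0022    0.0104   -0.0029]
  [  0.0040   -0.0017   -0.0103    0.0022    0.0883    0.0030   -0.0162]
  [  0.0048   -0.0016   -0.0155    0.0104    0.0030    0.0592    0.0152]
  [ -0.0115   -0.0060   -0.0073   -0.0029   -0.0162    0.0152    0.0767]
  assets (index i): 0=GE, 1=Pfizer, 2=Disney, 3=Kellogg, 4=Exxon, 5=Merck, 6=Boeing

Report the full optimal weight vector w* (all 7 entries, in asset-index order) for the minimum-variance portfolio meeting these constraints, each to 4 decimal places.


0.1071  0.2036  0.2048  -0.0172  0.1240  0.2314  0.1462

u=Σ⁻¹μ = [1.3660  3.0279  3.1269  -0.6725  1.6161  3.7211  1.8823]
v=Σ⁻¹𝟙 = [14.1799  17.1786  15.4461  8.0291  15.6489  13.1750  18.9757]
a=μᵀu=2.391476  b=𝟙ᵀu=14.067750  c=𝟙ᵀv=102.633185  D=ac−b²=47.543225
λ₁=(c·0.162−b)/D = (102.633185·0.162−14.067750)/47.543225 = 0.053821
λ₂=(a−b·0.162)/D = (2.391476−14.067750·0.162)/47.543225 = 0.002366
w* = 0.053821·u + 0.002366·v:
  w_0 = 0.053821·1.3660 + 0.002366·14.1799 = 0.1071  (GE)
  w_1 = 0.053821·3.0279 + 0.002366·17.1786 = 0.2036  (Pfizer)
  w_2 = 0.053821·3.1269 + 0.002366·15.4461 = 0.2048  (Disney)
  w_3 = 0.053821·-0.6725 + 0.002366·8.0291 = -0.0172  (Kellogg)
  w_4 = 0.053821·1.6161 + 0.002366·15.6489 = 0.1240  (Exxon)
  w_5 = 0.053821·3.7211 + 0.002366·13.1750 = 0.2314  (Merck)
  w_6 = 0.053821·1.8823 + 0.002366·18.9757 = 0.1462  (Boeing)
Σw_i=1.0000  μᵀw=0.1620
σ²=wᵀΣw=λ₁·μ_p+λ₂ = 0.053821·0.162 + 0.002366 = 0.011085 ≈ 0.0111


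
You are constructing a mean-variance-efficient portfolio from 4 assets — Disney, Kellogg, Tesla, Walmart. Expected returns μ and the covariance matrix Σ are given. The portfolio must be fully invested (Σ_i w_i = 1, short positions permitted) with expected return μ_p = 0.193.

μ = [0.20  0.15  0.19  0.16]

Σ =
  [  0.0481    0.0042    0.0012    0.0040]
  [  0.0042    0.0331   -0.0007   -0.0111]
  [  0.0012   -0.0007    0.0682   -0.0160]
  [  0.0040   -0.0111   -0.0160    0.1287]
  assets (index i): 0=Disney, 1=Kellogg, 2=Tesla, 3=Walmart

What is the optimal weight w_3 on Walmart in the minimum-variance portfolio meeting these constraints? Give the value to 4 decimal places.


p=Σ⁻¹μ = [3.4950  4.8109  3.2316  1.9513]
q=Σ⁻¹𝟙 = [16.4855  32.6013  17.5824  12.2553]
a=μᵀp=2.346848  b=𝟙ᵀp=13.488802  c=𝟙ᵀq=78.924495  D=ac−b²=3.276000
λ₁=(c·0.193−b)/D = (78.924495·0.193−13.488802)/3.276000 = 0.532242
λ₂=(a−b·0.193)/D = (2.346848−13.488802·0.193)/3.276000 = -0.078294
w* = 0.532242·p + -0.078294·q:
  w_0 = 0.532242·3.4950 + -0.078294·16.4855 = 0.5695  (Disney)
  w_1 = 0.532242·4.8109 + -0.078294·32.6013 = 0.0081  (Kellogg)
  w_2 = 0.532242·3.2316 + -0.078294·17.5824 = 0.3434  (Tesla)
  w_3 = 0.532242·1.9513 + -0.078294·12.2553 = 0.0790  (Walmart)
Σw_i=1.0000  μᵀw=0.1930
σ²=wᵀΣw=λ₁·μ_p+λ₂ = 0.532242·0.193 + -0.078294 = 0.024429 ≈ 0.0244

0.0790


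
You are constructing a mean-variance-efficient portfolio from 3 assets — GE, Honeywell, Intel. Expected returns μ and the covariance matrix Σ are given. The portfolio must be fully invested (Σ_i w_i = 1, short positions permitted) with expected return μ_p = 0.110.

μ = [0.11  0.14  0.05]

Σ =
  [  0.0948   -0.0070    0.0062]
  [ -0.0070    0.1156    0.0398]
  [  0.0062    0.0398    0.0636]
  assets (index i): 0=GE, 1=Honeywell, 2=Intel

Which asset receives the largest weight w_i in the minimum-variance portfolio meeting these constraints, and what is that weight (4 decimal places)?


GE (0.4470)

x=Σ⁻¹μ = [1.2721  1.3513  -0.1834]
y=Σ⁻¹𝟙 = [10.1992  5.3497  11.3813]
a=μᵀx=0.319937  b=𝟙ᵀx=2.439926  c=𝟙ᵀy=26.930118  D=ac−b²=2.662695
λ₁=(c·0.110−b)/D = (26.930118·0.110−2.439926)/2.662695 = 0.196187
λ₂=(a−b·0.110)/D = (0.319937−2.439926·0.110)/2.662695 = 0.019358
w* = 0.196187·x + 0.019358·y:
  w_0 = 0.196187·1.2721 + 0.019358·10.1992 = 0.4470  (GE)
  w_1 = 0.196187·1.3513 + 0.019358·5.3497 = 0.3687  (Honeywell)
  w_2 = 0.196187·-0.1834 + 0.019358·11.3813 = 0.1843  (Intel)
Σw_i=1.0000  μᵀw=0.1100
σ²=wᵀΣw=λ₁·μ_p+λ₂ = 0.196187·0.110 + 0.019358 = 0.040939 ≈ 0.0409


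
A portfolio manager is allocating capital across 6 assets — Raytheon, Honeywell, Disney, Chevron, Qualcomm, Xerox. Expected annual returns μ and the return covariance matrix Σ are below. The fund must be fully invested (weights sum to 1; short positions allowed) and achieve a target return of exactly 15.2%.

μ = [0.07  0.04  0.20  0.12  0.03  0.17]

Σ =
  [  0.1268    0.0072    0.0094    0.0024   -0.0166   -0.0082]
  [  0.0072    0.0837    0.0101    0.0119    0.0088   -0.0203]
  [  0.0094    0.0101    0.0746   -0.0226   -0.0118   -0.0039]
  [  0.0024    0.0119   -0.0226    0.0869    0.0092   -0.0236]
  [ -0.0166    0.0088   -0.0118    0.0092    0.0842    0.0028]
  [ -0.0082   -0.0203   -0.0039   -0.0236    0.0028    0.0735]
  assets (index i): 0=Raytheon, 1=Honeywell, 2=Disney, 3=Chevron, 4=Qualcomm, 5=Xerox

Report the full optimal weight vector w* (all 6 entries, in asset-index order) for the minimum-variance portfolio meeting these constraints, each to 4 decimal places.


0.0414  0.0314  0.3134  0.2684  0.0411  0.3042

u=Σ⁻¹μ = [0.4870  0.3570  3.8299  3.2698  0.4714  3.7010]
v=Σ⁻¹𝟙 = [8.5924  10.5316  20.3421  20.5216  12.2578  24.6745]
a=μᵀu=1.850042  b=𝟙ᵀu=12.116145  c=𝟙ᵀv=96.919986  D=ac−b²=32.505049
λ₁=(c·0.152−b)/D = (96.919986·0.152−12.116145)/32.505049 = 0.080470
λ₂=(a−b·0.152)/D = (1.850042−12.116145·0.152)/32.505049 = 0.000258
w* = 0.080470·u + 0.000258·v:
  w_0 = 0.080470·0.4870 + 0.000258·8.5924 = 0.0414  (Raytheon)
  w_1 = 0.080470·0.3570 + 0.000258·10.5316 = 0.0314  (Honeywell)
  w_2 = 0.080470·3.8299 + 0.000258·20.3421 = 0.3134  (Disney)
  w_3 = 0.080470·3.2698 + 0.000258·20.5216 = 0.2684  (Chevron)
  w_4 = 0.080470·0.4714 + 0.000258·12.2578 = 0.0411  (Qualcomm)
  w_5 = 0.080470·3.7010 + 0.000258·24.6745 = 0.3042  (Xerox)
Σw_i=1.0000  μᵀw=0.1520
σ²=wᵀΣw=λ₁·μ_p+λ₂ = 0.080470·0.152 + 0.000258 = 0.012490 ≈ 0.0125


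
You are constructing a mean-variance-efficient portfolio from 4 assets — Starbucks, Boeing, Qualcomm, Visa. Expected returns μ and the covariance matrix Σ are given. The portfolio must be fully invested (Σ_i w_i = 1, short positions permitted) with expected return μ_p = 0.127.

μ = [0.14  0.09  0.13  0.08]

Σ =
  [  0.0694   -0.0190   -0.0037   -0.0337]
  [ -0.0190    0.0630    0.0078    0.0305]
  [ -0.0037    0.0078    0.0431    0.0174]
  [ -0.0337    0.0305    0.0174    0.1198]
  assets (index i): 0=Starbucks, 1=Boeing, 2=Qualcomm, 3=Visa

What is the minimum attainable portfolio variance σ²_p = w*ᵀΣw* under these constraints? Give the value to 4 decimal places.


0.0179

x=Σ⁻¹μ = [2.9456  1.6520  2.6938  0.6845]
y=Σ⁻¹𝟙 = [23.9364  16.8539  18.9625  8.0356]
a=μᵀx=0.966019  b=𝟙ᵀx=7.975924  c=𝟙ᵀy=67.788441  D=ac−b²=1.869533
λ₁=(c·0.127−b)/D = (67.788441·0.127−7.975924)/1.869533 = 0.338698
λ₂=(a−b·0.127)/D = (0.966019−7.975924·0.127)/1.869533 = -0.025099
w* = 0.338698·x + -0.025099·y:
  w_0 = 0.338698·2.9456 + -0.025099·23.9364 = 0.3969  (Starbucks)
  w_1 = 0.338698·1.6520 + -0.025099·16.8539 = 0.1365  (Boeing)
  w_2 = 0.338698·2.6938 + -0.025099·18.9625 = 0.4364  (Qualcomm)
  w_3 = 0.338698·0.6845 + -0.025099·8.0356 = 0.0302  (Visa)
Σw_i=1.0000  μᵀw=0.1270
σ²=wᵀΣw=λ₁·μ_p+λ₂ = 0.338698·0.127 + -0.025099 = 0.017916 ≈ 0.0179


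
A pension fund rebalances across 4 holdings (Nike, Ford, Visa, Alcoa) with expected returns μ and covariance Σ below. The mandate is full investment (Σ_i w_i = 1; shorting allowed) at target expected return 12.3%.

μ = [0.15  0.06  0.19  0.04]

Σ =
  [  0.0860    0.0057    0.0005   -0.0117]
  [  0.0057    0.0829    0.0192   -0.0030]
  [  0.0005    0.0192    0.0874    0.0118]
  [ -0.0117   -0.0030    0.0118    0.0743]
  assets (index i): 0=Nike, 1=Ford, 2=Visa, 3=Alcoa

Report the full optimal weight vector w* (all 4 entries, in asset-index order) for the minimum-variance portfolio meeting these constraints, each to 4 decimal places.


0.3354  0.1410  0.2886  0.2350

p=Σ⁻¹μ = [1.7906  0.1403  2.0656  0.4979]
q=Σ⁻¹𝟙 = [12.9286  10.0480  7.1673  14.7623]
a=μᵀp=0.689396  b=𝟙ᵀp=4.494445  c=𝟙ᵀq=44.906165  D=ac−b²=10.758102
λ₁=(c·0.123−b)/D = (44.906165·0.123−4.494445)/10.758102 = 0.095650
λ₂=(a−b·0.123)/D = (0.689396−4.494445·0.123)/10.758102 = 0.012695
w* = 0.095650·p + 0.012695·q:
  w_0 = 0.095650·1.7906 + 0.012695·12.9286 = 0.3354  (Nike)
  w_1 = 0.095650·0.1403 + 0.012695·10.0480 = 0.1410  (Ford)
  w_2 = 0.095650·2.0656 + 0.012695·7.1673 = 0.2886  (Visa)
  w_3 = 0.095650·0.4979 + 0.012695·14.7623 = 0.2350  (Alcoa)
Σw_i=1.0000  μᵀw=0.1230
σ²=wᵀΣw=λ₁·μ_p+λ₂ = 0.095650·0.123 + 0.012695 = 0.024460 ≈ 0.0245


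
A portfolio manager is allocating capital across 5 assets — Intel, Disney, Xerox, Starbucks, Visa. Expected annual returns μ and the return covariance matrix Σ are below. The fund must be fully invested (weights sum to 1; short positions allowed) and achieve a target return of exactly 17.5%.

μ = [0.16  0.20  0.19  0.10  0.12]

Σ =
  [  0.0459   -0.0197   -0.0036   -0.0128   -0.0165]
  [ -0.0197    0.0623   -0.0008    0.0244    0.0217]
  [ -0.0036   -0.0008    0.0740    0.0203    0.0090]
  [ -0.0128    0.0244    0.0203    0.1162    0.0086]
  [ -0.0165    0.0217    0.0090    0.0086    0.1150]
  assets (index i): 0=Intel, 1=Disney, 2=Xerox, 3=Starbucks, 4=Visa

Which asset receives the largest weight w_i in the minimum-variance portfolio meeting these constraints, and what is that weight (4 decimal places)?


Intel (0.4206)

u=Σ⁻¹μ = [6.0827  4.9243  2.8386  -0.0562  0.7691]
v=Σ⁻¹𝟙 = [37.0953  23.1554  13.2185  4.9102  8.2470]
a=μᵀu=2.584100  b=𝟙ᵀu=14.558507  c=𝟙ᵀv=86.626440  D=ac−b²=11.901265
λ₁=(c·0.175−b)/D = (86.626440·0.175−14.558507)/11.901265 = 0.050509
λ₂=(a−b·0.175)/D = (2.584100−14.558507·0.175)/11.901265 = 0.003055
w* = 0.050509·u + 0.003055·v:
  w_0 = 0.050509·6.0827 + 0.003055·37.0953 = 0.4206  (Intel)
  w_1 = 0.050509·4.9243 + 0.003055·23.1554 = 0.3195  (Disney)
  w_2 = 0.050509·2.8386 + 0.003055·13.2185 = 0.1838  (Xerox)
  w_3 = 0.050509·-0.0562 + 0.003055·4.9102 = 0.0122  (Starbucks)
  w_4 = 0.050509·0.7691 + 0.003055·8.2470 = 0.0640  (Visa)
Σw_i=1.0000  μᵀw=0.1750
σ²=wᵀΣw=λ₁·μ_p+λ₂ = 0.050509·0.175 + 0.003055 = 0.011894 ≈ 0.0119


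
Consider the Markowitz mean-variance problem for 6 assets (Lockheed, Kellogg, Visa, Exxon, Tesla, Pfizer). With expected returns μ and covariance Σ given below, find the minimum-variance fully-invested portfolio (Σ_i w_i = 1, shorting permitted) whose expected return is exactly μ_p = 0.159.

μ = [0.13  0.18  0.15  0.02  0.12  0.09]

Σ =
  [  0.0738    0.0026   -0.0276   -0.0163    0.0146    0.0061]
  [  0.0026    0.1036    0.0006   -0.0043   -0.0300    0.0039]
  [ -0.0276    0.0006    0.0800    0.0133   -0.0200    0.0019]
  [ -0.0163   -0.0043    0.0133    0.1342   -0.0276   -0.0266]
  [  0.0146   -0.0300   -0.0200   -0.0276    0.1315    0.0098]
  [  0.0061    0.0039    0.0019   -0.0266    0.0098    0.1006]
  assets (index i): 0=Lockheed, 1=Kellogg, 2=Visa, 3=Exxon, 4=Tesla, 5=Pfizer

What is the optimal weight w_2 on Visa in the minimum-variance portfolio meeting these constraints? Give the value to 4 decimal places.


g=Σ⁻¹μ = [2.5953  2.1462  3.0428  0.6990  1.6774  0.6180]
h=Σ⁻¹𝟙 = [20.0709  13.0893  20.2818  13.0394  13.4407  9.9713]
a=μᵀg=1.451009  b=𝟙ᵀg=10.778643  c=𝟙ᵀh=89.893375  D=ac−b²=14.256973
λ₁=(c·0.159−b)/D = (89.893375·0.159−10.778643)/14.256973 = 0.246504
λ₂=(a−b·0.159)/D = (1.451009−10.778643·0.159)/14.256973 = -0.018433
w* = 0.246504·g + -0.018433·h:
  w_0 = 0.246504·2.5953 + -0.018433·20.0709 = 0.2698  (Lockheed)
  w_1 = 0.246504·2.1462 + -0.018433·13.0893 = 0.2878  (Kellogg)
  w_2 = 0.246504·3.0428 + -0.018433·20.2818 = 0.3762  (Visa)
  w_3 = 0.246504·0.6990 + -0.018433·13.0394 = -0.0681  (Exxon)
  w_4 = 0.246504·1.6774 + -0.018433·13.4407 = 0.1657  (Tesla)
  w_5 = 0.246504·0.6180 + -0.018433·9.9713 = -0.0315  (Pfizer)
Σw_i=1.0000  μᵀw=0.1590
σ²=wᵀΣw=λ₁·μ_p+λ₂ = 0.246504·0.159 + -0.018433 = 0.020761 ≈ 0.0208

0.3762


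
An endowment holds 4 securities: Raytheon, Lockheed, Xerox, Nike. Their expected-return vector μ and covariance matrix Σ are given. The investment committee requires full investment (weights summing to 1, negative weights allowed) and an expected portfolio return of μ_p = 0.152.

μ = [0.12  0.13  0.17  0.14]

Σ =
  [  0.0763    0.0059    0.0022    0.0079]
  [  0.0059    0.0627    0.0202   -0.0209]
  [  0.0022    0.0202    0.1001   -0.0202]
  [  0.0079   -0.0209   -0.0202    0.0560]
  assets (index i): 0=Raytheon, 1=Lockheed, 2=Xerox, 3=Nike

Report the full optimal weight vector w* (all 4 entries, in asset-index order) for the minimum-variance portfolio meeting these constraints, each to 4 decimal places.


-0.0571  0.1603  0.4154  0.4815

p=Σ⁻¹μ = [0.8811  2.7266  1.9558  4.0988]
q=Σ⁻¹𝟙 = [8.1817  21.0791  11.3401  28.6605]
a=μᵀp=1.366521  b=𝟙ᵀp=9.662385  c=𝟙ᵀq=69.261487  D=ac−b²=1.285573
λ₁=(c·0.152−b)/D = (69.261487·0.152−9.662385)/1.285573 = 0.673133
λ₂=(a−b·0.152)/D = (1.366521−9.662385·0.152)/1.285573 = -0.079468
w* = 0.673133·p + -0.079468·q:
  w_0 = 0.673133·0.8811 + -0.079468·8.1817 = -0.0571  (Raytheon)
  w_1 = 0.673133·2.7266 + -0.079468·21.0791 = 0.1603  (Lockheed)
  w_2 = 0.673133·1.9558 + -0.079468·11.3401 = 0.4154  (Xerox)
  w_3 = 0.673133·4.0988 + -0.079468·28.6605 = 0.4815  (Nike)
Σw_i=1.0000  μᵀw=0.1520
σ²=wᵀΣw=λ₁·μ_p+λ₂ = 0.673133·0.152 + -0.079468 = 0.022848 ≈ 0.0228


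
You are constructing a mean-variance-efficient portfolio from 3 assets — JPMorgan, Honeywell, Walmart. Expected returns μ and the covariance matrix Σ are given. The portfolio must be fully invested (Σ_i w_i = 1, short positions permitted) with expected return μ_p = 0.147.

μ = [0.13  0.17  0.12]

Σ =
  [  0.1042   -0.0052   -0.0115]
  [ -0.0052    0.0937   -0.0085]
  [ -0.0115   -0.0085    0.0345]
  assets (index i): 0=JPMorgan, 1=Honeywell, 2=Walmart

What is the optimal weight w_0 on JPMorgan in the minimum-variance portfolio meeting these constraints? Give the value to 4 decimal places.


0.1790

x=Σ⁻¹μ = [1.8814  2.3435  4.6828]
y=Σ⁻¹𝟙 = [14.4752  14.8753  37.4755]
a=μᵀx=1.204906  b=𝟙ᵀx=8.907638  c=𝟙ᵀy=66.826019  D=ac−b²=1.173024
λ₁=(c·0.147−b)/D = (66.826019·0.147−8.907638)/1.173024 = 0.780706
λ₂=(a−b·0.147)/D = (1.204906−8.907638·0.147)/1.173024 = -0.089101
w* = 0.780706·x + -0.089101·y:
  w_0 = 0.780706·1.8814 + -0.089101·14.4752 = 0.1790  (JPMorgan)
  w_1 = 0.780706·2.3435 + -0.089101·14.8753 = 0.5042  (Honeywell)
  w_2 = 0.780706·4.6828 + -0.089101·37.4755 = 0.3168  (Walmart)
Σw_i=1.0000  μᵀw=0.1470
σ²=wᵀΣw=λ₁·μ_p+λ₂ = 0.780706·0.147 + -0.089101 = 0.025663 ≈ 0.0257


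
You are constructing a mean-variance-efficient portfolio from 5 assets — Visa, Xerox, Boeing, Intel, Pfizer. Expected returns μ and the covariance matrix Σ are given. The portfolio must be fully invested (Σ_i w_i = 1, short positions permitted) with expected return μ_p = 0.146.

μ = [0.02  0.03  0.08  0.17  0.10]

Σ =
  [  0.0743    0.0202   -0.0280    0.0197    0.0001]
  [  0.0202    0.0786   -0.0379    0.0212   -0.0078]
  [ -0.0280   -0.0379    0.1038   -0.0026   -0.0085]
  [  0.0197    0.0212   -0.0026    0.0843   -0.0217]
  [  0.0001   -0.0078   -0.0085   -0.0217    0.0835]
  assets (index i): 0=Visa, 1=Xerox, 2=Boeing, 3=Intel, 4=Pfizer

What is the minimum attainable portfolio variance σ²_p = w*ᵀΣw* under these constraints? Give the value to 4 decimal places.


x=Σ⁻¹μ = [-0.0863  0.4943  1.1535  2.4632  2.0015]
y=Σ⁻¹𝟙 = [14.1613  19.1289  22.1731  9.1584  18.3832]
a=μᵀx=0.724281  b=𝟙ᵀx=6.026200  c=𝟙ᵀy=83.005023  D=ac−b²=23.803882
λ₁=(c·0.146−b)/D = (83.005023·0.146−6.026200)/23.803882 = 0.255947
λ₂=(a−b·0.146)/D = (0.724281−6.026200·0.146)/23.803882 = -0.006534
w* = 0.255947·x + -0.006534·y:
  w_0 = 0.255947·-0.0863 + -0.006534·14.1613 = -0.1146  (Visa)
  w_1 = 0.255947·0.4943 + -0.006534·19.1289 = 0.0015  (Xerox)
  w_2 = 0.255947·1.1535 + -0.006534·22.1731 = 0.1503  (Boeing)
  w_3 = 0.255947·2.4632 + -0.006534·9.1584 = 0.5706  (Intel)
  w_4 = 0.255947·2.0015 + -0.006534·18.3832 = 0.3921  (Pfizer)
Σw_i=1.0000  μᵀw=0.1460
σ²=wᵀΣw=λ₁·μ_p+λ₂ = 0.255947·0.146 + -0.006534 = 0.030834 ≈ 0.0308

0.0308


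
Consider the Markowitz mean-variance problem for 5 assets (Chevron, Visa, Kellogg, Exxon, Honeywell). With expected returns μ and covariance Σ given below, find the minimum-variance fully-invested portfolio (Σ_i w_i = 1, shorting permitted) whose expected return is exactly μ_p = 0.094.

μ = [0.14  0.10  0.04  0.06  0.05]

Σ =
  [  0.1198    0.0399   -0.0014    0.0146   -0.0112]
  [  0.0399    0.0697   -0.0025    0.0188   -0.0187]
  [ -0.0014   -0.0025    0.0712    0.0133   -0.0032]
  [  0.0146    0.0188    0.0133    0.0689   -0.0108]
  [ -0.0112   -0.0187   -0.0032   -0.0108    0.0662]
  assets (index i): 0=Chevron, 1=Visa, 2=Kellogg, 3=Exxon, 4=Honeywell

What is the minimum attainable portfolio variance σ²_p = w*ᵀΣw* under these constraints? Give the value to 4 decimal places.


0.0273

g=Σ⁻¹μ = [0.8421  1.2110  0.5958  0.4575  1.3433]
h=Σ⁻¹𝟙 = [4.1163  15.7931  13.7883  10.2125  22.5959]
a=μᵀg=0.357438  b=𝟙ᵀg=4.449670  c=𝟙ᵀh=66.506150  D=ac−b²=3.972264
λ₁=(c·0.094−b)/D = (66.506150·0.094−4.449670)/3.972264 = 0.453622
λ₂=(a−b·0.094)/D = (0.357438−4.449670·0.094)/3.972264 = -0.015314
w* = 0.453622·g + -0.015314·h:
  w_0 = 0.453622·0.8421 + -0.015314·4.1163 = 0.3189  (Chevron)
  w_1 = 0.453622·1.2110 + -0.015314·15.7931 = 0.3075  (Visa)
  w_2 = 0.453622·0.5958 + -0.015314·13.7883 = 0.0591  (Kellogg)
  w_3 = 0.453622·0.4575 + -0.015314·10.2125 = 0.0511  (Exxon)
  w_4 = 0.453622·1.3433 + -0.015314·22.5959 = 0.2633  (Honeywell)
Σw_i=1.0000  μᵀw=0.0940
σ²=wᵀΣw=λ₁·μ_p+λ₂ = 0.453622·0.094 + -0.015314 = 0.027327 ≈ 0.0273


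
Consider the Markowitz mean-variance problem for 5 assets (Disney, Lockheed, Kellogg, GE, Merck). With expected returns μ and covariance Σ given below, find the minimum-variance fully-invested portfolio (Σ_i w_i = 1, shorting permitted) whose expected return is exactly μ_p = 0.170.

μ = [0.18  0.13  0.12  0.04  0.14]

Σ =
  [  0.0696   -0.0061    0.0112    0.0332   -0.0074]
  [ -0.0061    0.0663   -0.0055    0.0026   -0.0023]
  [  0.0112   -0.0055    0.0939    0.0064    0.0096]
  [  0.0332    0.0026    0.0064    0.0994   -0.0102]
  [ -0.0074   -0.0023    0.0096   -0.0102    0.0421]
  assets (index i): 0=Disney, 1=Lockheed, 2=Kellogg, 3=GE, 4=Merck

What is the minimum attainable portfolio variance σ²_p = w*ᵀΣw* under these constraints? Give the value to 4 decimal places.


p=Σ⁻¹μ = [3.2963  2.4674  0.6708  -0.4179  3.7854]
q=Σ⁻¹𝟙 = [14.3212  17.6244  6.6758  7.2036  27.4561]
a=μᵀp=1.507839  b=𝟙ᵀp=9.802076  c=𝟙ᵀq=73.281072  D=ac−b²=14.415336
λ₁=(c·0.170−b)/D = (73.281072·0.170−9.802076)/14.415336 = 0.184228
λ₂=(a−b·0.170)/D = (1.507839−9.802076·0.170)/14.415336 = -0.010996
w* = 0.184228·p + -0.010996·q:
  w_0 = 0.184228·3.2963 + -0.010996·14.3212 = 0.4498  (Disney)
  w_1 = 0.184228·2.4674 + -0.010996·17.6244 = 0.2608  (Lockheed)
  w_2 = 0.184228·0.6708 + -0.010996·6.6758 = 0.0502  (Kellogg)
  w_3 = 0.184228·-0.4179 + -0.010996·7.2036 = -0.1562  (GE)
  w_4 = 0.184228·3.7854 + -0.010996·27.4561 = 0.3955  (Merck)
Σw_i=1.0000  μᵀw=0.1700
σ²=wᵀΣw=λ₁·μ_p+λ₂ = 0.184228·0.170 + -0.010996 = 0.020323 ≈ 0.0203

0.0203


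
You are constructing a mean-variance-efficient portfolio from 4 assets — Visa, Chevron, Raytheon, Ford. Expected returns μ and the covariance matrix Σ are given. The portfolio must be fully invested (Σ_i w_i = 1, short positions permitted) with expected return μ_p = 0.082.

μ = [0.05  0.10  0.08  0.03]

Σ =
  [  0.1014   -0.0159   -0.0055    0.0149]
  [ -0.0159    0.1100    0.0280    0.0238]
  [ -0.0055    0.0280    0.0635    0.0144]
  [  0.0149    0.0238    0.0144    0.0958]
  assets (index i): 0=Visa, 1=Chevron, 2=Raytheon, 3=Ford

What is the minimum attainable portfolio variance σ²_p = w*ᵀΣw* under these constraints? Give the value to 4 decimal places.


0.0356

u=Σ⁻¹μ = [0.6911  0.7832  1.0061  -0.1401]
v=Σ⁻¹𝟙 = [10.7551  6.2621  12.7168  5.2984]
a=μᵀu=0.189160  b=𝟙ᵀu=2.340261  c=𝟙ᵀv=35.032398  D=ac−b²=1.149895
λ₁=(c·0.082−b)/D = (35.032398·0.082−2.340261)/1.149895 = 0.462995
λ₂=(a−b·0.082)/D = (0.189160−2.340261·0.082)/1.149895 = -0.002384
w* = 0.462995·u + -0.002384·v:
  w_0 = 0.462995·0.6911 + -0.002384·10.7551 = 0.2943  (Visa)
  w_1 = 0.462995·0.7832 + -0.002384·6.2621 = 0.3477  (Chevron)
  w_2 = 0.462995·1.0061 + -0.002384·12.7168 = 0.4355  (Raytheon)
  w_3 = 0.462995·-0.1401 + -0.002384·5.2984 = -0.0775  (Ford)
Σw_i=1.0000  μᵀw=0.0820
σ²=wᵀΣw=λ₁·μ_p+λ₂ = 0.462995·0.082 + -0.002384 = 0.035581 ≈ 0.0356


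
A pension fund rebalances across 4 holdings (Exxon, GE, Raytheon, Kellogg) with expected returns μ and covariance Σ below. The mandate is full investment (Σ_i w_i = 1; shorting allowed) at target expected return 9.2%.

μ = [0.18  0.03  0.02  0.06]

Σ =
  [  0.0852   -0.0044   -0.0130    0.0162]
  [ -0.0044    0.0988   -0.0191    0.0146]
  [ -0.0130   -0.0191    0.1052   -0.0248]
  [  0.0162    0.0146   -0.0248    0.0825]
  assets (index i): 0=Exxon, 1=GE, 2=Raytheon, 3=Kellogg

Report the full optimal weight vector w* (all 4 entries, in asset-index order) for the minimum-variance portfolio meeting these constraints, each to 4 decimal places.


0.3938  0.1808  0.2458  0.1796

u=Σ⁻¹μ = [2.1551  0.4617  0.6379  0.4141]
v=Σ⁻¹𝟙 = [12.4583  11.9631  16.1429  12.4104]
a=μᵀu=0.439377  b=𝟙ᵀu=3.668867  c=𝟙ᵀv=52.974663  D=ac−b²=9.815285
λ₁=(c·0.092−b)/D = (52.974663·0.092−3.668867)/9.815285 = 0.122748
λ₂=(a−b·0.092)/D = (0.439377−3.668867·0.092)/9.815285 = 0.010376
w* = 0.122748·u + 0.010376·v:
  w_0 = 0.122748·2.1551 + 0.010376·12.4583 = 0.3938  (Exxon)
  w_1 = 0.122748·0.4617 + 0.010376·11.9631 = 0.1808  (GE)
  w_2 = 0.122748·0.6379 + 0.010376·16.1429 = 0.2458  (Raytheon)
  w_3 = 0.122748·0.4141 + 0.010376·12.4104 = 0.1796  (Kellogg)
Σw_i=1.0000  μᵀw=0.0920
σ²=wᵀΣw=λ₁·μ_p+λ₂ = 0.122748·0.092 + 0.010376 = 0.021669 ≈ 0.0217


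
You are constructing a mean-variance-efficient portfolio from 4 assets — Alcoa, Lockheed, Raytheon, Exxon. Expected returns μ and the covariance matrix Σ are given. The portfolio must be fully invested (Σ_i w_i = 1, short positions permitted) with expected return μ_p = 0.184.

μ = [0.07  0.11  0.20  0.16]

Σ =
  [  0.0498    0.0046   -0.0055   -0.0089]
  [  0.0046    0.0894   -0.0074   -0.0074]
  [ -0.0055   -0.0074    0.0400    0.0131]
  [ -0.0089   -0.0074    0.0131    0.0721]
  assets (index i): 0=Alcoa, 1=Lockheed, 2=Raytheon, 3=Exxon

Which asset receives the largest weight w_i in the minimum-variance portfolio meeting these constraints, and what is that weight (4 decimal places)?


u=Σ⁻¹μ = [2.1168  1.6820  5.0328  1.7386]
v=Σ⁻¹𝟙 = [24.1690  13.2362  26.3772  13.4190]
a=μᵀu=1.617947  b=𝟙ᵀu=10.570295  c=𝟙ᵀv=77.201423  D=ac−b²=13.176652
λ₁=(c·0.184−b)/D = (77.201423·0.184−10.570295)/13.176652 = 0.275849
λ₂=(a−b·0.184)/D = (1.617947−10.570295·0.184)/13.176652 = -0.024816
w* = 0.275849·u + -0.024816·v:
  w_0 = 0.275849·2.1168 + -0.024816·24.1690 = -0.0159  (Alcoa)
  w_1 = 0.275849·1.6820 + -0.024816·13.2362 = 0.1355  (Lockheed)
  w_2 = 0.275849·5.0328 + -0.024816·26.3772 = 0.7337  (Raytheon)
  w_3 = 0.275849·1.7386 + -0.024816·13.4190 = 0.1466  (Exxon)
Σw_i=1.0000  μᵀw=0.1840
σ²=wᵀΣw=λ₁·μ_p+λ₂ = 0.275849·0.184 + -0.024816 = 0.025941 ≈ 0.0259

Raytheon (0.7337)


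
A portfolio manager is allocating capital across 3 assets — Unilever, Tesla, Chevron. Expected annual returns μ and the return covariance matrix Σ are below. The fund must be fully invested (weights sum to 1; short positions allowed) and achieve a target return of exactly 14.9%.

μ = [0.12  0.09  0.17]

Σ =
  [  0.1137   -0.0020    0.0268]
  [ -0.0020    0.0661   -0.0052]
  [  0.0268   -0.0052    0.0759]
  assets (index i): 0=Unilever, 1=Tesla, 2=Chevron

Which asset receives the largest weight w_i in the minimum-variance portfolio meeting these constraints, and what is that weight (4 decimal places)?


Chevron (0.7096)

g=Σ⁻¹μ = [0.5778  1.5475  2.1418]
h=Σ⁻¹𝟙 = [6.2317  16.2682  12.0894]
a=μᵀg=0.572720  b=𝟙ᵀg=4.267137  c=𝟙ᵀh=34.589276  D=ac−b²=1.601506
λ₁=(c·0.149−b)/D = (34.589276·0.149−4.267137)/1.601506 = 0.553644
λ₂=(a−b·0.149)/D = (0.572720−4.267137·0.149)/1.601506 = -0.039390
w* = 0.553644·g + -0.039390·h:
  w_0 = 0.553644·0.5778 + -0.039390·6.2317 = 0.0744  (Unilever)
  w_1 = 0.553644·1.5475 + -0.039390·16.2682 = 0.2160  (Tesla)
  w_2 = 0.553644·2.1418 + -0.039390·12.0894 = 0.7096  (Chevron)
Σw_i=1.0000  μᵀw=0.1490
σ²=wᵀΣw=λ₁·μ_p+λ₂ = 0.553644·0.149 + -0.039390 = 0.043103 ≈ 0.0431


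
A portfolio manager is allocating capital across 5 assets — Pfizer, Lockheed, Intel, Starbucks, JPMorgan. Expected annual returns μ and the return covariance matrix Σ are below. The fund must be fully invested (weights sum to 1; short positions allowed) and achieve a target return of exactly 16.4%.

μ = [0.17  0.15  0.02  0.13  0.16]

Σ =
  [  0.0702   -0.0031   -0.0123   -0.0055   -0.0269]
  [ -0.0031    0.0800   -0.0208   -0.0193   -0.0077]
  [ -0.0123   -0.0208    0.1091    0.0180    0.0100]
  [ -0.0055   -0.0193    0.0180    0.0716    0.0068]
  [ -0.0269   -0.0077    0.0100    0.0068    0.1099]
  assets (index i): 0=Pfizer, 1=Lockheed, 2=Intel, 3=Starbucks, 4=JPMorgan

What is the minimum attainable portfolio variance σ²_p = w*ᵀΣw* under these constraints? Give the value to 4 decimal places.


0.0164

g=Σ⁻¹μ = [3.7612  3.0064  0.5412  2.5529  2.3799]
h=Σ⁻¹𝟙 = [24.1969  22.1267  11.9167  17.4252  14.4096]
a=μᵀg=1.813854  b=𝟙ᵀg=12.241630  c=𝟙ᵀh=90.075106  D=ac−b²=13.525621
λ₁=(c·0.164−b)/D = (90.075106·0.164−12.241630)/13.525621 = 0.187103
λ₂=(a−b·0.164)/D = (1.813854−12.241630·0.164)/13.525621 = -0.014326
w* = 0.187103·g + -0.014326·h:
  w_0 = 0.187103·3.7612 + -0.014326·24.1969 = 0.3571  (Pfizer)
  w_1 = 0.187103·3.0064 + -0.014326·22.1267 = 0.2455  (Lockheed)
  w_2 = 0.187103·0.5412 + -0.014326·11.9167 = -0.0695  (Intel)
  w_3 = 0.187103·2.5529 + -0.014326·17.4252 = 0.2280  (Starbucks)
  w_4 = 0.187103·2.3799 + -0.014326·14.4096 = 0.2389  (JPMorgan)
Σw_i=1.0000  μᵀw=0.1640
σ²=wᵀΣw=λ₁·μ_p+λ₂ = 0.187103·0.164 + -0.014326 = 0.016359 ≈ 0.0164


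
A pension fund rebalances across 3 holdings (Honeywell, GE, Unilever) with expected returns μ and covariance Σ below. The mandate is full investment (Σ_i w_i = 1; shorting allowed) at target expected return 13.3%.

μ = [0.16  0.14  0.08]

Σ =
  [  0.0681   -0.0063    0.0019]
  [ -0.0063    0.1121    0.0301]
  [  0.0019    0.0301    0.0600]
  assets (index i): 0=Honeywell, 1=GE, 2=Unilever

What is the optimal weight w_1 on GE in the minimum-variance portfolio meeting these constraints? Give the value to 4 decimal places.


0.2258

p=Σ⁻¹μ = [2.4436  1.2123  0.6478]
q=Σ⁻¹𝟙 = [14.8983  6.2515  13.0587]
a=μᵀp=0.612512  b=𝟙ᵀp=4.303631  c=𝟙ᵀq=34.208490  D=ac−b²=2.431863
λ₁=(c·0.133−b)/D = (34.208490·0.133−4.303631)/2.431863 = 0.101198
λ₂=(a−b·0.133)/D = (0.612512−4.303631·0.133)/2.431863 = 0.016501
w* = 0.101198·p + 0.016501·q:
  w_0 = 0.101198·2.4436 + 0.016501·14.8983 = 0.4931  (Honeywell)
  w_1 = 0.101198·1.2123 + 0.016501·6.2515 = 0.2258  (GE)
  w_2 = 0.101198·0.6478 + 0.016501·13.0587 = 0.2810  (Unilever)
Σw_i=1.0000  μᵀw=0.1330
σ²=wᵀΣw=λ₁·μ_p+λ₂ = 0.101198·0.133 + 0.016501 = 0.029961 ≈ 0.0300


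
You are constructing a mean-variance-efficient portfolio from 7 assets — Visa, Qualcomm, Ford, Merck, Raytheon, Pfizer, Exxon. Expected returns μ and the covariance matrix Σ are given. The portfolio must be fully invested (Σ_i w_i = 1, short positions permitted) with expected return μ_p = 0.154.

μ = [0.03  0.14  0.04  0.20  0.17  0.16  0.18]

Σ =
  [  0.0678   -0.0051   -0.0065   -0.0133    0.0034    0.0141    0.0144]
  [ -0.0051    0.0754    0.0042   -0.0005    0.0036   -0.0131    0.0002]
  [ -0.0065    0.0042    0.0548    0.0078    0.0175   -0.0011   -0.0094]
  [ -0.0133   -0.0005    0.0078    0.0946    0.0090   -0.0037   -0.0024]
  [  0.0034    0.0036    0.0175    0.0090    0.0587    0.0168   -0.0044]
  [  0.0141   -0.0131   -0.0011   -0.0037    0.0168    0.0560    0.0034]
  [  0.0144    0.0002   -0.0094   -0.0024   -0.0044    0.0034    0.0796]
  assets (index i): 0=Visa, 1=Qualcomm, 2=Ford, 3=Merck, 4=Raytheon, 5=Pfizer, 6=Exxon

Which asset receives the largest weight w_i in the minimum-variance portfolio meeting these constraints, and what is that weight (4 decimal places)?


p=Σ⁻¹μ = [-0.1482  2.2672  0.1406  2.1002  1.7465  2.9006  2.3350]
q=Σ⁻¹𝟙 = [13.6137  16.0491  18.1044  11.6811  4.0020  17.3802  12.0287]
a=μᵀp=1.919949  b=𝟙ᵀp=11.342021  c=𝟙ᵀq=92.859202  D=ac−b²=49.643457
λ₁=(c·0.154−b)/D = (92.859202·0.154−11.342021)/49.643457 = 0.059591
λ₂=(a−b·0.154)/D = (1.919949−11.342021·0.154)/49.643457 = 0.003490
w* = 0.059591·p + 0.003490·q:
  w_0 = 0.059591·-0.1482 + 0.003490·13.6137 = 0.0387  (Visa)
  w_1 = 0.059591·2.2672 + 0.003490·16.0491 = 0.1911  (Qualcomm)
  w_2 = 0.059591·0.1406 + 0.003490·18.1044 = 0.0716  (Ford)
  w_3 = 0.059591·2.1002 + 0.003490·11.6811 = 0.1659  (Merck)
  w_4 = 0.059591·1.7465 + 0.003490·4.0020 = 0.1180  (Raytheon)
  w_5 = 0.059591·2.9006 + 0.003490·17.3802 = 0.2335  (Pfizer)
  w_6 = 0.059591·2.3350 + 0.003490·12.0287 = 0.1811  (Exxon)
Σw_i=1.0000  μᵀw=0.1540
σ²=wᵀΣw=λ₁·μ_p+λ₂ = 0.059591·0.154 + 0.003490 = 0.012667 ≈ 0.0127

Pfizer (0.2335)


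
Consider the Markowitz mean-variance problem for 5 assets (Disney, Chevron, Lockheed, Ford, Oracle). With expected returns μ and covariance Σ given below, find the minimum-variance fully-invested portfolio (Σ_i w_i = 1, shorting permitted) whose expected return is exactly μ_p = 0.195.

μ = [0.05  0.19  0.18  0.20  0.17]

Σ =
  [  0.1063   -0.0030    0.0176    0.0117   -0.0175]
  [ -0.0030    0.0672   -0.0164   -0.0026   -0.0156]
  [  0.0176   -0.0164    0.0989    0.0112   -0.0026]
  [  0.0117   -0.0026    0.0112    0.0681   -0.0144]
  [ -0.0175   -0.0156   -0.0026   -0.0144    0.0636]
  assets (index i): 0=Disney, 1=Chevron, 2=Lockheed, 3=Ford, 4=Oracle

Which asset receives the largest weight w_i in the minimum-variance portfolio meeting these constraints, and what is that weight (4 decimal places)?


u=Σ⁻¹μ = [0.6438  4.6763  2.1930  3.6847  4.9210]
v=Σ⁻¹𝟙 = [11.1764  25.6806  11.1005  18.1929  29.6705]
a=μᵀu=2.888930  b=𝟙ᵀu=16.118794  c=𝟙ᵀv=95.820918  D=ac−b²=17.004420
λ₁=(c·0.195−b)/D = (95.820918·0.195−16.118794)/17.004420 = 0.150919
λ₂=(a−b·0.195)/D = (2.888930−16.118794·0.195)/17.004420 = -0.014951
w* = 0.150919·u + -0.014951·v:
  w_0 = 0.150919·0.6438 + -0.014951·11.1764 = -0.0699  (Disney)
  w_1 = 0.150919·4.6763 + -0.014951·25.6806 = 0.3218  (Chevron)
  w_2 = 0.150919·2.1930 + -0.014951·11.1005 = 0.1650  (Lockheed)
  w_3 = 0.150919·3.6847 + -0.014951·18.1929 = 0.2841  (Ford)
  w_4 = 0.150919·4.9210 + -0.014951·29.6705 = 0.2991  (Oracle)
Σw_i=1.0000  μᵀw=0.1950
σ²=wᵀΣw=λ₁·μ_p+λ₂ = 0.150919·0.195 + -0.014951 = 0.014478 ≈ 0.0145

Chevron (0.3218)


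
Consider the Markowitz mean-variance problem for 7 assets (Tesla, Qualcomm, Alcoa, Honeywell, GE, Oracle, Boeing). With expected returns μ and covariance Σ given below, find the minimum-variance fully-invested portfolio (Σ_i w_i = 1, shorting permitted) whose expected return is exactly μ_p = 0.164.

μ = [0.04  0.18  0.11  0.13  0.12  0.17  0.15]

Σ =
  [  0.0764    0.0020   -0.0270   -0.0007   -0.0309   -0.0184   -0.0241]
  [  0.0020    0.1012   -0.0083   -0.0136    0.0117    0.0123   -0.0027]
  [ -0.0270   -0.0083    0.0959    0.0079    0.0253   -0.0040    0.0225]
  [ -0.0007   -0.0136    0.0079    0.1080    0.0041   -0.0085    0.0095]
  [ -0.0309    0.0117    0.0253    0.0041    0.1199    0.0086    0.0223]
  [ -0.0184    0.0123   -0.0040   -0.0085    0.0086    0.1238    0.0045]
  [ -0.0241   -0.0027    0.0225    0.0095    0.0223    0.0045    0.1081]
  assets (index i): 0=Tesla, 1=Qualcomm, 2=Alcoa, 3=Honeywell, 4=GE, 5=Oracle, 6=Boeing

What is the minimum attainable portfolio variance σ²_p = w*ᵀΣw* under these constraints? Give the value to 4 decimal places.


0.0298

p=Σ⁻¹μ = [2.0073  1.7986  1.3463  1.3275  0.6646  1.5347  1.2822]
q=Σ⁻¹𝟙 = [27.0764  9.6585  14.1074  9.3463  8.4928  11.3027  9.5482]
a=μᵀp=1.257696  b=𝟙ᵀp=9.961249  c=𝟙ᵀq=89.532325  D=ac−b²=13.377941
λ₁=(c·0.164−b)/D = (89.532325·0.164−9.961249)/13.377941 = 0.352973
λ₂=(a−b·0.164)/D = (1.257696−9.961249·0.164)/13.377941 = -0.028102
w* = 0.352973·p + -0.028102·q:
  w_0 = 0.352973·2.0073 + -0.028102·27.0764 = -0.0524  (Tesla)
  w_1 = 0.352973·1.7986 + -0.028102·9.6585 = 0.3635  (Qualcomm)
  w_2 = 0.352973·1.3463 + -0.028102·14.1074 = 0.0788  (Alcoa)
  w_3 = 0.352973·1.3275 + -0.028102·9.3463 = 0.2059  (Honeywell)
  w_4 = 0.352973·0.6646 + -0.028102·8.4928 = -0.0041  (GE)
  w_5 = 0.352973·1.5347 + -0.028102·11.3027 = 0.2241  (Oracle)
  w_6 = 0.352973·1.2822 + -0.028102·9.5482 = 0.1842  (Boeing)
Σw_i=1.0000  μᵀw=0.1640
σ²=wᵀΣw=λ₁·μ_p+λ₂ = 0.352973·0.164 + -0.028102 = 0.029785 ≈ 0.0298


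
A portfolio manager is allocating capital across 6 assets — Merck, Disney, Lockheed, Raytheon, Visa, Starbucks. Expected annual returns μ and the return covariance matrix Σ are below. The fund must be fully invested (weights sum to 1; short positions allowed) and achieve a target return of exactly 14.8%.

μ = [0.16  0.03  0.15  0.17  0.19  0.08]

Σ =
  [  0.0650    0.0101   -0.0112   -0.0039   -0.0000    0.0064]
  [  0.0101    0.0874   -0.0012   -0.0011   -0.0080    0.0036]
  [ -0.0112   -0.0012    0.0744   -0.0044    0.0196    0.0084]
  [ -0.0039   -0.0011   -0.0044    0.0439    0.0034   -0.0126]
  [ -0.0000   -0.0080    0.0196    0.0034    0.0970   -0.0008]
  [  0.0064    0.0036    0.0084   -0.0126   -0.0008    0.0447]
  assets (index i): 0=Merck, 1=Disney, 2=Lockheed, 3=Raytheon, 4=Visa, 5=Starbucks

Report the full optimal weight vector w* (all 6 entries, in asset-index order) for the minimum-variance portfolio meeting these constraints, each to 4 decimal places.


0.2011  0.0188  0.1493  0.3516  0.0978  0.1814

x=Σ⁻¹μ = [2.8638  0.1323  2.1043  4.9177  1.3918  2.3847]
y=Σ⁻¹𝟙 = [15.4448  9.8569  12.8885  32.6454  7.5904  26.2821]
a=μᵀx=2.069057  b=𝟙ᵀx=13.794616  c=𝟙ᵀy=104.708109  D=ac−b²=26.355595
λ₁=(c·0.148−b)/D = (104.708109·0.148−13.794616)/26.355595 = 0.064585
λ₂=(a−b·0.148)/D = (2.069057−13.794616·0.148)/26.355595 = 0.001042
w* = 0.064585·x + 0.001042·y:
  w_0 = 0.064585·2.8638 + 0.001042·15.4448 = 0.2011  (Merck)
  w_1 = 0.064585·0.1323 + 0.001042·9.8569 = 0.0188  (Disney)
  w_2 = 0.064585·2.1043 + 0.001042·12.8885 = 0.1493  (Lockheed)
  w_3 = 0.064585·4.9177 + 0.001042·32.6454 = 0.3516  (Raytheon)
  w_4 = 0.064585·1.3918 + 0.001042·7.5904 = 0.0978  (Visa)
  w_5 = 0.064585·2.3847 + 0.001042·26.2821 = 0.1814  (Starbucks)
Σw_i=1.0000  μᵀw=0.1480
σ²=wᵀΣw=λ₁·μ_p+λ₂ = 0.064585·0.148 + 0.001042 = 0.010600 ≈ 0.0106
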